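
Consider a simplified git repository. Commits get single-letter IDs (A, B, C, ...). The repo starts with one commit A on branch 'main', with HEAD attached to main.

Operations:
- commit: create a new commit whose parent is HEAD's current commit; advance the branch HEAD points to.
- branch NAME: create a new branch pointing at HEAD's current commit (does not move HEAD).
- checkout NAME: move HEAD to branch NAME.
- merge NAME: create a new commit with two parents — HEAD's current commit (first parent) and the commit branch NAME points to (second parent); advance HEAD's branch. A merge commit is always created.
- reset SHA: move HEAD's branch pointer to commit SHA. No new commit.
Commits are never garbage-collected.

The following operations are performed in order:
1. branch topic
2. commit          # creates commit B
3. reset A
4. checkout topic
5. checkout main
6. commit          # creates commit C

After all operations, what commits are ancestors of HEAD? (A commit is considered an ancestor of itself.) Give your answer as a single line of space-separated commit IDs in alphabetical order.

Answer: A C

Derivation:
After op 1 (branch): HEAD=main@A [main=A topic=A]
After op 2 (commit): HEAD=main@B [main=B topic=A]
After op 3 (reset): HEAD=main@A [main=A topic=A]
After op 4 (checkout): HEAD=topic@A [main=A topic=A]
After op 5 (checkout): HEAD=main@A [main=A topic=A]
After op 6 (commit): HEAD=main@C [main=C topic=A]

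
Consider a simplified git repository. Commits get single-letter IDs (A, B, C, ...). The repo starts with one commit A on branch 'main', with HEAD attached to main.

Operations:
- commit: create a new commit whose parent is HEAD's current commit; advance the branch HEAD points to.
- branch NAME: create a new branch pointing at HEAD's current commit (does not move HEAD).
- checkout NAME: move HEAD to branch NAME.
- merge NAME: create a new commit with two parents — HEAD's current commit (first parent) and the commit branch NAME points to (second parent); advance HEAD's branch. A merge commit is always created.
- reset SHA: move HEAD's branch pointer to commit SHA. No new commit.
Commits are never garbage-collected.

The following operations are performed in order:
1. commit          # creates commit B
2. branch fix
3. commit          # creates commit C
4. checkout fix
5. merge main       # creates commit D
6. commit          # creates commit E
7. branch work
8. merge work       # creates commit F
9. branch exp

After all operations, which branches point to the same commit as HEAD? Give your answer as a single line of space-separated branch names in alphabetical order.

Answer: exp fix

Derivation:
After op 1 (commit): HEAD=main@B [main=B]
After op 2 (branch): HEAD=main@B [fix=B main=B]
After op 3 (commit): HEAD=main@C [fix=B main=C]
After op 4 (checkout): HEAD=fix@B [fix=B main=C]
After op 5 (merge): HEAD=fix@D [fix=D main=C]
After op 6 (commit): HEAD=fix@E [fix=E main=C]
After op 7 (branch): HEAD=fix@E [fix=E main=C work=E]
After op 8 (merge): HEAD=fix@F [fix=F main=C work=E]
After op 9 (branch): HEAD=fix@F [exp=F fix=F main=C work=E]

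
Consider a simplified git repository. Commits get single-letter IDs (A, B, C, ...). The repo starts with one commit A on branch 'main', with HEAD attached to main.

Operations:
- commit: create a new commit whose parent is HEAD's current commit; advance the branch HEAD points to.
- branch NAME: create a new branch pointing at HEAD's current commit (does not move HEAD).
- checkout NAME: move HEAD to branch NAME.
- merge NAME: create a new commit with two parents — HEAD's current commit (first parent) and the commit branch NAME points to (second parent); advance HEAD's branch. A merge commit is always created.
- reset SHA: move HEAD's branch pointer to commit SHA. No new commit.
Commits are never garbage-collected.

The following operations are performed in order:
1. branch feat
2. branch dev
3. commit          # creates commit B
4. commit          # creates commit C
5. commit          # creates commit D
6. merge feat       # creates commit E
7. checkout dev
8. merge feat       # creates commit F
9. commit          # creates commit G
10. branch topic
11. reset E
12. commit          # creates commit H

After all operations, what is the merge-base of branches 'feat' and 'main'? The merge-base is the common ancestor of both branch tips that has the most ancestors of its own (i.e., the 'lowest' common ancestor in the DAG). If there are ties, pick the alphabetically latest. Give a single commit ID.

After op 1 (branch): HEAD=main@A [feat=A main=A]
After op 2 (branch): HEAD=main@A [dev=A feat=A main=A]
After op 3 (commit): HEAD=main@B [dev=A feat=A main=B]
After op 4 (commit): HEAD=main@C [dev=A feat=A main=C]
After op 5 (commit): HEAD=main@D [dev=A feat=A main=D]
After op 6 (merge): HEAD=main@E [dev=A feat=A main=E]
After op 7 (checkout): HEAD=dev@A [dev=A feat=A main=E]
After op 8 (merge): HEAD=dev@F [dev=F feat=A main=E]
After op 9 (commit): HEAD=dev@G [dev=G feat=A main=E]
After op 10 (branch): HEAD=dev@G [dev=G feat=A main=E topic=G]
After op 11 (reset): HEAD=dev@E [dev=E feat=A main=E topic=G]
After op 12 (commit): HEAD=dev@H [dev=H feat=A main=E topic=G]
ancestors(feat=A): ['A']
ancestors(main=E): ['A', 'B', 'C', 'D', 'E']
common: ['A']

Answer: A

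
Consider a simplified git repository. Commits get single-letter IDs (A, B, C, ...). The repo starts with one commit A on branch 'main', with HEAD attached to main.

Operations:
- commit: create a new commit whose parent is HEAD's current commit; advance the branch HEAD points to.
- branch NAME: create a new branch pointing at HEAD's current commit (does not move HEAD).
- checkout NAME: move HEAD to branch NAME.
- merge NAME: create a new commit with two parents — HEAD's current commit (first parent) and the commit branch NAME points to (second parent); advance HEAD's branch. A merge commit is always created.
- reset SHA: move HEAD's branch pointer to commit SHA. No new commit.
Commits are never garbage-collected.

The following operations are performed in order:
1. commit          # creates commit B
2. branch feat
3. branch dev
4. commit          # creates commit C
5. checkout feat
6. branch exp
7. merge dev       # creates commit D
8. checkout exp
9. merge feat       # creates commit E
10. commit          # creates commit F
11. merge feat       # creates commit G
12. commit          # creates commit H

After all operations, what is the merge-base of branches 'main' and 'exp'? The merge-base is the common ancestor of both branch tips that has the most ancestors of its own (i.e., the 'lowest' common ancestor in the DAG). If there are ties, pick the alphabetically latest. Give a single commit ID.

After op 1 (commit): HEAD=main@B [main=B]
After op 2 (branch): HEAD=main@B [feat=B main=B]
After op 3 (branch): HEAD=main@B [dev=B feat=B main=B]
After op 4 (commit): HEAD=main@C [dev=B feat=B main=C]
After op 5 (checkout): HEAD=feat@B [dev=B feat=B main=C]
After op 6 (branch): HEAD=feat@B [dev=B exp=B feat=B main=C]
After op 7 (merge): HEAD=feat@D [dev=B exp=B feat=D main=C]
After op 8 (checkout): HEAD=exp@B [dev=B exp=B feat=D main=C]
After op 9 (merge): HEAD=exp@E [dev=B exp=E feat=D main=C]
After op 10 (commit): HEAD=exp@F [dev=B exp=F feat=D main=C]
After op 11 (merge): HEAD=exp@G [dev=B exp=G feat=D main=C]
After op 12 (commit): HEAD=exp@H [dev=B exp=H feat=D main=C]
ancestors(main=C): ['A', 'B', 'C']
ancestors(exp=H): ['A', 'B', 'D', 'E', 'F', 'G', 'H']
common: ['A', 'B']

Answer: B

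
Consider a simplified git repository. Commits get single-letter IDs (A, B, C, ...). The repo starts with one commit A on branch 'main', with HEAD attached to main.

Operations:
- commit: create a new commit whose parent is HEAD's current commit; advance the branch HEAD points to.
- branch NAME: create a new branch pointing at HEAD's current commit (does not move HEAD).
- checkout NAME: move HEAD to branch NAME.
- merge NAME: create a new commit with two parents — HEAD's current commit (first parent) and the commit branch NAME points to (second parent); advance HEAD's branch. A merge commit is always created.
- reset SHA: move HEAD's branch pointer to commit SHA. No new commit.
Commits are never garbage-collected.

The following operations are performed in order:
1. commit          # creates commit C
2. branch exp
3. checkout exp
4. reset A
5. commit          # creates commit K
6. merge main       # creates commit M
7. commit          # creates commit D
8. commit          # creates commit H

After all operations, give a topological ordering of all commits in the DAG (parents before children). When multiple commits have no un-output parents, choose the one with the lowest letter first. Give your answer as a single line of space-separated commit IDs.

Answer: A C K M D H

Derivation:
After op 1 (commit): HEAD=main@C [main=C]
After op 2 (branch): HEAD=main@C [exp=C main=C]
After op 3 (checkout): HEAD=exp@C [exp=C main=C]
After op 4 (reset): HEAD=exp@A [exp=A main=C]
After op 5 (commit): HEAD=exp@K [exp=K main=C]
After op 6 (merge): HEAD=exp@M [exp=M main=C]
After op 7 (commit): HEAD=exp@D [exp=D main=C]
After op 8 (commit): HEAD=exp@H [exp=H main=C]
commit A: parents=[]
commit C: parents=['A']
commit D: parents=['M']
commit H: parents=['D']
commit K: parents=['A']
commit M: parents=['K', 'C']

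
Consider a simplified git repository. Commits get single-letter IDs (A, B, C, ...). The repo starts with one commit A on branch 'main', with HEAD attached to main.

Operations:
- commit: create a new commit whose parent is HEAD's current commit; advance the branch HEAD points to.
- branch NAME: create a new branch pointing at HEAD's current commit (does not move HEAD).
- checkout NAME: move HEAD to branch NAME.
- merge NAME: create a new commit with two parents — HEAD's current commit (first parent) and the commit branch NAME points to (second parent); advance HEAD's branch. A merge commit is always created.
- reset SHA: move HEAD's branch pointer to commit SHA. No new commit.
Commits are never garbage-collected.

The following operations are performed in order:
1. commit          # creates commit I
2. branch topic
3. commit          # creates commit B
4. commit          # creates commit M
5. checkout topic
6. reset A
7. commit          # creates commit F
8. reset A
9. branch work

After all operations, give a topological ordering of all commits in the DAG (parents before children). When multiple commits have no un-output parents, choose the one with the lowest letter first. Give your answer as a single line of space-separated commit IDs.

Answer: A F I B M

Derivation:
After op 1 (commit): HEAD=main@I [main=I]
After op 2 (branch): HEAD=main@I [main=I topic=I]
After op 3 (commit): HEAD=main@B [main=B topic=I]
After op 4 (commit): HEAD=main@M [main=M topic=I]
After op 5 (checkout): HEAD=topic@I [main=M topic=I]
After op 6 (reset): HEAD=topic@A [main=M topic=A]
After op 7 (commit): HEAD=topic@F [main=M topic=F]
After op 8 (reset): HEAD=topic@A [main=M topic=A]
After op 9 (branch): HEAD=topic@A [main=M topic=A work=A]
commit A: parents=[]
commit B: parents=['I']
commit F: parents=['A']
commit I: parents=['A']
commit M: parents=['B']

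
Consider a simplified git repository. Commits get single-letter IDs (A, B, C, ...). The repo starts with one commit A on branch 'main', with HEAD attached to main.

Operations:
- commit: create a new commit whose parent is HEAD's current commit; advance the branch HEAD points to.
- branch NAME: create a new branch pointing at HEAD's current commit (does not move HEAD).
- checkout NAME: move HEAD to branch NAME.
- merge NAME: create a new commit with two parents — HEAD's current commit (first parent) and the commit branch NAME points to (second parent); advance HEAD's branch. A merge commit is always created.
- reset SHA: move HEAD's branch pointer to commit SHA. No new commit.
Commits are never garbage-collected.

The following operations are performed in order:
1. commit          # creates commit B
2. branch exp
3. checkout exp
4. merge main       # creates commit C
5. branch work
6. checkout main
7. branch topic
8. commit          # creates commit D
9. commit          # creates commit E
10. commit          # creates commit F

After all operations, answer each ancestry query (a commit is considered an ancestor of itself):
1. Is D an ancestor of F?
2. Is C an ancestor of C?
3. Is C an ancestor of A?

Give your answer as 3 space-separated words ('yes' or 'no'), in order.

After op 1 (commit): HEAD=main@B [main=B]
After op 2 (branch): HEAD=main@B [exp=B main=B]
After op 3 (checkout): HEAD=exp@B [exp=B main=B]
After op 4 (merge): HEAD=exp@C [exp=C main=B]
After op 5 (branch): HEAD=exp@C [exp=C main=B work=C]
After op 6 (checkout): HEAD=main@B [exp=C main=B work=C]
After op 7 (branch): HEAD=main@B [exp=C main=B topic=B work=C]
After op 8 (commit): HEAD=main@D [exp=C main=D topic=B work=C]
After op 9 (commit): HEAD=main@E [exp=C main=E topic=B work=C]
After op 10 (commit): HEAD=main@F [exp=C main=F topic=B work=C]
ancestors(F) = {A,B,D,E,F}; D in? yes
ancestors(C) = {A,B,C}; C in? yes
ancestors(A) = {A}; C in? no

Answer: yes yes no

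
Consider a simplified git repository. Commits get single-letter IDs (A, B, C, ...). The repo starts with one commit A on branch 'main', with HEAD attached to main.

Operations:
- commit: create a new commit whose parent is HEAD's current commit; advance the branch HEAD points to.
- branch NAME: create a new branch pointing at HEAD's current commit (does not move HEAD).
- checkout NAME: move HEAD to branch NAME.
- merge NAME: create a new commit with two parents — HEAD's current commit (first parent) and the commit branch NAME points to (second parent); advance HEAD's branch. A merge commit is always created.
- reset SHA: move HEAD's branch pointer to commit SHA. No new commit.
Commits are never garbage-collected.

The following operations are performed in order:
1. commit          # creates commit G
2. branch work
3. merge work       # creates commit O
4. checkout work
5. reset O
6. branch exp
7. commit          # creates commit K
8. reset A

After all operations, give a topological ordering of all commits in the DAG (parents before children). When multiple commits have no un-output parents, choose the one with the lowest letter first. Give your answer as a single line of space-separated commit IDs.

Answer: A G O K

Derivation:
After op 1 (commit): HEAD=main@G [main=G]
After op 2 (branch): HEAD=main@G [main=G work=G]
After op 3 (merge): HEAD=main@O [main=O work=G]
After op 4 (checkout): HEAD=work@G [main=O work=G]
After op 5 (reset): HEAD=work@O [main=O work=O]
After op 6 (branch): HEAD=work@O [exp=O main=O work=O]
After op 7 (commit): HEAD=work@K [exp=O main=O work=K]
After op 8 (reset): HEAD=work@A [exp=O main=O work=A]
commit A: parents=[]
commit G: parents=['A']
commit K: parents=['O']
commit O: parents=['G', 'G']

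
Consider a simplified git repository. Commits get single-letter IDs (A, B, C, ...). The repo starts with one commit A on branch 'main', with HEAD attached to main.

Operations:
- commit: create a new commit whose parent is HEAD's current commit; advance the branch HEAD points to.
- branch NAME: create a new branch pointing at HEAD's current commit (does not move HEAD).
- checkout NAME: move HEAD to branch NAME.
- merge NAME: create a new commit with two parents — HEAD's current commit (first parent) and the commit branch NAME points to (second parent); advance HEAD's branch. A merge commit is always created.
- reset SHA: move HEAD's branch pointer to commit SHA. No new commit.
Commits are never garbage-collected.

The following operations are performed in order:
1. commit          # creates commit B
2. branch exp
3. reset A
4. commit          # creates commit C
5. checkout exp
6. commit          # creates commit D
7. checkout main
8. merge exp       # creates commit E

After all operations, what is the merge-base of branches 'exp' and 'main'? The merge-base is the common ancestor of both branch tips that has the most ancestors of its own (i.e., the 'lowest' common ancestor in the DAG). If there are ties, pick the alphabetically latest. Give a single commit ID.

After op 1 (commit): HEAD=main@B [main=B]
After op 2 (branch): HEAD=main@B [exp=B main=B]
After op 3 (reset): HEAD=main@A [exp=B main=A]
After op 4 (commit): HEAD=main@C [exp=B main=C]
After op 5 (checkout): HEAD=exp@B [exp=B main=C]
After op 6 (commit): HEAD=exp@D [exp=D main=C]
After op 7 (checkout): HEAD=main@C [exp=D main=C]
After op 8 (merge): HEAD=main@E [exp=D main=E]
ancestors(exp=D): ['A', 'B', 'D']
ancestors(main=E): ['A', 'B', 'C', 'D', 'E']
common: ['A', 'B', 'D']

Answer: D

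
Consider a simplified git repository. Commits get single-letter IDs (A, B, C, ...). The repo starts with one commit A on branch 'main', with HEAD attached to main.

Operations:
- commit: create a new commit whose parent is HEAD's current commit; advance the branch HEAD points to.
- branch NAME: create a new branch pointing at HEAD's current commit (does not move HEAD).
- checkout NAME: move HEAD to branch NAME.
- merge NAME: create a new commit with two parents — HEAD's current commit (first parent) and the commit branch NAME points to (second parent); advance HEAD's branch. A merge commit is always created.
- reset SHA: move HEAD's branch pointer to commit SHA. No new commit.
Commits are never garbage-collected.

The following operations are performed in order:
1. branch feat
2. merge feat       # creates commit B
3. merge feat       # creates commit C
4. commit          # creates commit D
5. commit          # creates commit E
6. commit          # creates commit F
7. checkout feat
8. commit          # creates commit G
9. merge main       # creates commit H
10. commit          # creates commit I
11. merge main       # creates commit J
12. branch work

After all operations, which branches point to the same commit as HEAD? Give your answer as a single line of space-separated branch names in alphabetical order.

After op 1 (branch): HEAD=main@A [feat=A main=A]
After op 2 (merge): HEAD=main@B [feat=A main=B]
After op 3 (merge): HEAD=main@C [feat=A main=C]
After op 4 (commit): HEAD=main@D [feat=A main=D]
After op 5 (commit): HEAD=main@E [feat=A main=E]
After op 6 (commit): HEAD=main@F [feat=A main=F]
After op 7 (checkout): HEAD=feat@A [feat=A main=F]
After op 8 (commit): HEAD=feat@G [feat=G main=F]
After op 9 (merge): HEAD=feat@H [feat=H main=F]
After op 10 (commit): HEAD=feat@I [feat=I main=F]
After op 11 (merge): HEAD=feat@J [feat=J main=F]
After op 12 (branch): HEAD=feat@J [feat=J main=F work=J]

Answer: feat work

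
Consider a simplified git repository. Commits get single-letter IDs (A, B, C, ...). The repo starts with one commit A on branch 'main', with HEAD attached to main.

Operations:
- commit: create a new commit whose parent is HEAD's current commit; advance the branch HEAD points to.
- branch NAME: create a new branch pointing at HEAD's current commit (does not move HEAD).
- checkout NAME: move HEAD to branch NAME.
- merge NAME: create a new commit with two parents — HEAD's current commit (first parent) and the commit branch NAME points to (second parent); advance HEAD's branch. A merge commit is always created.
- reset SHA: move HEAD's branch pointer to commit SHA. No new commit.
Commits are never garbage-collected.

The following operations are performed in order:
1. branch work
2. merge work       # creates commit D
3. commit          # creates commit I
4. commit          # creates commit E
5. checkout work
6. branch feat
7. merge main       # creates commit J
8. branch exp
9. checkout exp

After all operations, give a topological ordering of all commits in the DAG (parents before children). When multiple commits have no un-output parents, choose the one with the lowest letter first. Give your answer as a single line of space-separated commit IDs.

After op 1 (branch): HEAD=main@A [main=A work=A]
After op 2 (merge): HEAD=main@D [main=D work=A]
After op 3 (commit): HEAD=main@I [main=I work=A]
After op 4 (commit): HEAD=main@E [main=E work=A]
After op 5 (checkout): HEAD=work@A [main=E work=A]
After op 6 (branch): HEAD=work@A [feat=A main=E work=A]
After op 7 (merge): HEAD=work@J [feat=A main=E work=J]
After op 8 (branch): HEAD=work@J [exp=J feat=A main=E work=J]
After op 9 (checkout): HEAD=exp@J [exp=J feat=A main=E work=J]
commit A: parents=[]
commit D: parents=['A', 'A']
commit E: parents=['I']
commit I: parents=['D']
commit J: parents=['A', 'E']

Answer: A D I E J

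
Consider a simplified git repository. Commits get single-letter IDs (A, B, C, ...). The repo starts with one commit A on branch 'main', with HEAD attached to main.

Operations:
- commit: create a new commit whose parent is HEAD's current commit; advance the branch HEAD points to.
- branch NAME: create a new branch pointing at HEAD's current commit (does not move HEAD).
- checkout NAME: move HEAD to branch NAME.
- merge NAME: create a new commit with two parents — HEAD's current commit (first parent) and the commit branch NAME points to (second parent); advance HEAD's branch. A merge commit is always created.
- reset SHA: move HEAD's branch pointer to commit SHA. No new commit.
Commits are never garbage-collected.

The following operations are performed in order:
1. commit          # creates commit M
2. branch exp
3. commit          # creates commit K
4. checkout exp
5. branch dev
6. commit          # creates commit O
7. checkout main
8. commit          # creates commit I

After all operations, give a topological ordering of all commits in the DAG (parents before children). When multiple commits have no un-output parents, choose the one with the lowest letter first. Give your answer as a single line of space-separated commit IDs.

Answer: A M K I O

Derivation:
After op 1 (commit): HEAD=main@M [main=M]
After op 2 (branch): HEAD=main@M [exp=M main=M]
After op 3 (commit): HEAD=main@K [exp=M main=K]
After op 4 (checkout): HEAD=exp@M [exp=M main=K]
After op 5 (branch): HEAD=exp@M [dev=M exp=M main=K]
After op 6 (commit): HEAD=exp@O [dev=M exp=O main=K]
After op 7 (checkout): HEAD=main@K [dev=M exp=O main=K]
After op 8 (commit): HEAD=main@I [dev=M exp=O main=I]
commit A: parents=[]
commit I: parents=['K']
commit K: parents=['M']
commit M: parents=['A']
commit O: parents=['M']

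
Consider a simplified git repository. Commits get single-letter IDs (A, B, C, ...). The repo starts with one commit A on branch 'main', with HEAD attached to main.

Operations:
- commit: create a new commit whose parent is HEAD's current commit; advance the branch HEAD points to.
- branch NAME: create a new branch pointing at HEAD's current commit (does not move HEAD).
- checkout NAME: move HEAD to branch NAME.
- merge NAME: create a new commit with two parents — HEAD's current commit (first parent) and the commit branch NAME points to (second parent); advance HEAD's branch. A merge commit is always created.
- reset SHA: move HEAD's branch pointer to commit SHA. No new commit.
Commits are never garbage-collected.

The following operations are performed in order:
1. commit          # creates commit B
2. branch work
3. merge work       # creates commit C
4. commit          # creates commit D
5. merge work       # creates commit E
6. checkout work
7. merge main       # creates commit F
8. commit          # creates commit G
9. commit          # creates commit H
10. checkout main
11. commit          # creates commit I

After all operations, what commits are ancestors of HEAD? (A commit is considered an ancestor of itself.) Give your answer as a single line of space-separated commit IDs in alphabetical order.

Answer: A B C D E I

Derivation:
After op 1 (commit): HEAD=main@B [main=B]
After op 2 (branch): HEAD=main@B [main=B work=B]
After op 3 (merge): HEAD=main@C [main=C work=B]
After op 4 (commit): HEAD=main@D [main=D work=B]
After op 5 (merge): HEAD=main@E [main=E work=B]
After op 6 (checkout): HEAD=work@B [main=E work=B]
After op 7 (merge): HEAD=work@F [main=E work=F]
After op 8 (commit): HEAD=work@G [main=E work=G]
After op 9 (commit): HEAD=work@H [main=E work=H]
After op 10 (checkout): HEAD=main@E [main=E work=H]
After op 11 (commit): HEAD=main@I [main=I work=H]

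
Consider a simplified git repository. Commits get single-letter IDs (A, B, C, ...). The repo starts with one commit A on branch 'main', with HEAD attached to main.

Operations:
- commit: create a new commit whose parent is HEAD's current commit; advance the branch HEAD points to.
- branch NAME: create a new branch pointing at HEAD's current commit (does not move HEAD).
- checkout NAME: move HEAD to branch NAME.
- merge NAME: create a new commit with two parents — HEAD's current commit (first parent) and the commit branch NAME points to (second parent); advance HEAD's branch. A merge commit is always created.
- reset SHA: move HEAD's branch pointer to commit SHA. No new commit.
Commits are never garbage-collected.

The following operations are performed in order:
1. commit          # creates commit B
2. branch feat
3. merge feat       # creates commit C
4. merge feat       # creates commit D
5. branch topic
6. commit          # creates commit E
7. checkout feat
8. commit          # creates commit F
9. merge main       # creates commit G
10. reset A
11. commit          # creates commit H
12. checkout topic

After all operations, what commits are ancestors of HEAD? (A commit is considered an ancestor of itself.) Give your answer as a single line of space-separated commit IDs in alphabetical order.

Answer: A B C D

Derivation:
After op 1 (commit): HEAD=main@B [main=B]
After op 2 (branch): HEAD=main@B [feat=B main=B]
After op 3 (merge): HEAD=main@C [feat=B main=C]
After op 4 (merge): HEAD=main@D [feat=B main=D]
After op 5 (branch): HEAD=main@D [feat=B main=D topic=D]
After op 6 (commit): HEAD=main@E [feat=B main=E topic=D]
After op 7 (checkout): HEAD=feat@B [feat=B main=E topic=D]
After op 8 (commit): HEAD=feat@F [feat=F main=E topic=D]
After op 9 (merge): HEAD=feat@G [feat=G main=E topic=D]
After op 10 (reset): HEAD=feat@A [feat=A main=E topic=D]
After op 11 (commit): HEAD=feat@H [feat=H main=E topic=D]
After op 12 (checkout): HEAD=topic@D [feat=H main=E topic=D]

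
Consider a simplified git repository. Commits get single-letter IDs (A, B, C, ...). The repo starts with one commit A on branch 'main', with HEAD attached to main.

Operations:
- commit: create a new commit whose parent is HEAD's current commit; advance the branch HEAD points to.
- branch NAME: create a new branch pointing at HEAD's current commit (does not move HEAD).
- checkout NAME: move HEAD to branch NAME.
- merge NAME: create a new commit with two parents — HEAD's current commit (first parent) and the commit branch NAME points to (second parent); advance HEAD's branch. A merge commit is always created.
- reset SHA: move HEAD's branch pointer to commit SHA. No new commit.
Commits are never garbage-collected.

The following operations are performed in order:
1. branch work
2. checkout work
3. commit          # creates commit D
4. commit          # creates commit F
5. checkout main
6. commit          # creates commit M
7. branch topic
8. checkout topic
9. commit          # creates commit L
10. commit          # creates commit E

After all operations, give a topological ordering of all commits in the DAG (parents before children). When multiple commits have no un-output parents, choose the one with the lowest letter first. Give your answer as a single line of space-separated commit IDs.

After op 1 (branch): HEAD=main@A [main=A work=A]
After op 2 (checkout): HEAD=work@A [main=A work=A]
After op 3 (commit): HEAD=work@D [main=A work=D]
After op 4 (commit): HEAD=work@F [main=A work=F]
After op 5 (checkout): HEAD=main@A [main=A work=F]
After op 6 (commit): HEAD=main@M [main=M work=F]
After op 7 (branch): HEAD=main@M [main=M topic=M work=F]
After op 8 (checkout): HEAD=topic@M [main=M topic=M work=F]
After op 9 (commit): HEAD=topic@L [main=M topic=L work=F]
After op 10 (commit): HEAD=topic@E [main=M topic=E work=F]
commit A: parents=[]
commit D: parents=['A']
commit E: parents=['L']
commit F: parents=['D']
commit L: parents=['M']
commit M: parents=['A']

Answer: A D F M L E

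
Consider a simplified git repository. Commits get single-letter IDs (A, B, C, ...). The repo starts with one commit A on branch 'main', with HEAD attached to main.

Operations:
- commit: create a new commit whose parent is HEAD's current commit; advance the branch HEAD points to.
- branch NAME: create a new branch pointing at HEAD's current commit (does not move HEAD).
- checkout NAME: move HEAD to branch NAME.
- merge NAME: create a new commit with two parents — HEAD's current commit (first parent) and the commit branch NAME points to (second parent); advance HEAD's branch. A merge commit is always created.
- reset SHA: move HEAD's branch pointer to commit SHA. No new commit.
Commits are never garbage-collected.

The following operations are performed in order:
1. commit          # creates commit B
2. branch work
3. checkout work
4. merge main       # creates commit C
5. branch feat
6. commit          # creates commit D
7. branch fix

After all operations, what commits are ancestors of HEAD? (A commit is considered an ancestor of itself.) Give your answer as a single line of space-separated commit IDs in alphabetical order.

After op 1 (commit): HEAD=main@B [main=B]
After op 2 (branch): HEAD=main@B [main=B work=B]
After op 3 (checkout): HEAD=work@B [main=B work=B]
After op 4 (merge): HEAD=work@C [main=B work=C]
After op 5 (branch): HEAD=work@C [feat=C main=B work=C]
After op 6 (commit): HEAD=work@D [feat=C main=B work=D]
After op 7 (branch): HEAD=work@D [feat=C fix=D main=B work=D]

Answer: A B C D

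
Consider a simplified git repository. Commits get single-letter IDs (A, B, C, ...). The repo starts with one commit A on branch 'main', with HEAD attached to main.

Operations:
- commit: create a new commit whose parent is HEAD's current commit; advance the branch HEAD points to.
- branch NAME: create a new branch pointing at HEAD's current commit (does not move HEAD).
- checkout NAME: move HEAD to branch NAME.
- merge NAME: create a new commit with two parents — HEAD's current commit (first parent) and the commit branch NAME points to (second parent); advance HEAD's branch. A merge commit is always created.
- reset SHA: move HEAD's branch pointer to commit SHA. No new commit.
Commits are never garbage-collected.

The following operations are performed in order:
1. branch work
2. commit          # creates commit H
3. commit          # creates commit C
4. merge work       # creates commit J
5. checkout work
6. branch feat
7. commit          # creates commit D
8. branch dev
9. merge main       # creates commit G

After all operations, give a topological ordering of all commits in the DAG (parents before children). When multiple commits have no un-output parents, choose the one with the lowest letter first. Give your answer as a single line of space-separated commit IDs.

Answer: A D H C J G

Derivation:
After op 1 (branch): HEAD=main@A [main=A work=A]
After op 2 (commit): HEAD=main@H [main=H work=A]
After op 3 (commit): HEAD=main@C [main=C work=A]
After op 4 (merge): HEAD=main@J [main=J work=A]
After op 5 (checkout): HEAD=work@A [main=J work=A]
After op 6 (branch): HEAD=work@A [feat=A main=J work=A]
After op 7 (commit): HEAD=work@D [feat=A main=J work=D]
After op 8 (branch): HEAD=work@D [dev=D feat=A main=J work=D]
After op 9 (merge): HEAD=work@G [dev=D feat=A main=J work=G]
commit A: parents=[]
commit C: parents=['H']
commit D: parents=['A']
commit G: parents=['D', 'J']
commit H: parents=['A']
commit J: parents=['C', 'A']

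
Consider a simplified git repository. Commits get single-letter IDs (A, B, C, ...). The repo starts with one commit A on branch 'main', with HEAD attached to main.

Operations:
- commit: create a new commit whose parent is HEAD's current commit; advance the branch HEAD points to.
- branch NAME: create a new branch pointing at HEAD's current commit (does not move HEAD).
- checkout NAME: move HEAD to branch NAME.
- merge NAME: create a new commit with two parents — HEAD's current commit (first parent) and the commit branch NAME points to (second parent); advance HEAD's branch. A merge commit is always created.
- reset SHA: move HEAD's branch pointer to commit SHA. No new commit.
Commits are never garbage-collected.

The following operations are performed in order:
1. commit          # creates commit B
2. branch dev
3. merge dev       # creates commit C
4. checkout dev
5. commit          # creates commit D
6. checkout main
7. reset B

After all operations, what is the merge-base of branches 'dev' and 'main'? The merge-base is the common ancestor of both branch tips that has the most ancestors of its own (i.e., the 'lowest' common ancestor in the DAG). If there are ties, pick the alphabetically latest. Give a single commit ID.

After op 1 (commit): HEAD=main@B [main=B]
After op 2 (branch): HEAD=main@B [dev=B main=B]
After op 3 (merge): HEAD=main@C [dev=B main=C]
After op 4 (checkout): HEAD=dev@B [dev=B main=C]
After op 5 (commit): HEAD=dev@D [dev=D main=C]
After op 6 (checkout): HEAD=main@C [dev=D main=C]
After op 7 (reset): HEAD=main@B [dev=D main=B]
ancestors(dev=D): ['A', 'B', 'D']
ancestors(main=B): ['A', 'B']
common: ['A', 'B']

Answer: B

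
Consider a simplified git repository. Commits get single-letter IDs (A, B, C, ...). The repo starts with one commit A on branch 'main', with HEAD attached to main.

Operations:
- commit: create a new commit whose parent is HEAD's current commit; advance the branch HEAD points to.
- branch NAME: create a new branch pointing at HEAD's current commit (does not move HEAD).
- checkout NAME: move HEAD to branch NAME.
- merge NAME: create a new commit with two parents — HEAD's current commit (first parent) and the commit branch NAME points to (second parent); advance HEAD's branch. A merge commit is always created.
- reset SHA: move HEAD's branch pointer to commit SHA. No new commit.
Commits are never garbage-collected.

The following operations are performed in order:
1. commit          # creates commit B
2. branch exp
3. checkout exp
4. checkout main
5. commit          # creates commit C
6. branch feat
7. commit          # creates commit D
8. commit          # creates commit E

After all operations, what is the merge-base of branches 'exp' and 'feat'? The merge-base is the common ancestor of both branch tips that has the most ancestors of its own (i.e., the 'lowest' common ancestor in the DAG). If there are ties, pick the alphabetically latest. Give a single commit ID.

Answer: B

Derivation:
After op 1 (commit): HEAD=main@B [main=B]
After op 2 (branch): HEAD=main@B [exp=B main=B]
After op 3 (checkout): HEAD=exp@B [exp=B main=B]
After op 4 (checkout): HEAD=main@B [exp=B main=B]
After op 5 (commit): HEAD=main@C [exp=B main=C]
After op 6 (branch): HEAD=main@C [exp=B feat=C main=C]
After op 7 (commit): HEAD=main@D [exp=B feat=C main=D]
After op 8 (commit): HEAD=main@E [exp=B feat=C main=E]
ancestors(exp=B): ['A', 'B']
ancestors(feat=C): ['A', 'B', 'C']
common: ['A', 'B']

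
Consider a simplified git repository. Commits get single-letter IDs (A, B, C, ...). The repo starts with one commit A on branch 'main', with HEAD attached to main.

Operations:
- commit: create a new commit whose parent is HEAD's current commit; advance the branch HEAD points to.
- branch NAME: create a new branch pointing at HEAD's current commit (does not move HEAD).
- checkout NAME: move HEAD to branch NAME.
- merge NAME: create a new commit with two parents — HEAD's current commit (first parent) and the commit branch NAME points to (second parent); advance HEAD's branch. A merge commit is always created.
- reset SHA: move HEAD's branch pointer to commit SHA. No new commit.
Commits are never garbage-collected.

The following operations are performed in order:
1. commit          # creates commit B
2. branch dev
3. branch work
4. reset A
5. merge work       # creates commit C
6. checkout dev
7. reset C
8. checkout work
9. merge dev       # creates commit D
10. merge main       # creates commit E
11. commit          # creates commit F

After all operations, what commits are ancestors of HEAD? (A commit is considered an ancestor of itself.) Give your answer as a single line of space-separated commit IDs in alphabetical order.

After op 1 (commit): HEAD=main@B [main=B]
After op 2 (branch): HEAD=main@B [dev=B main=B]
After op 3 (branch): HEAD=main@B [dev=B main=B work=B]
After op 4 (reset): HEAD=main@A [dev=B main=A work=B]
After op 5 (merge): HEAD=main@C [dev=B main=C work=B]
After op 6 (checkout): HEAD=dev@B [dev=B main=C work=B]
After op 7 (reset): HEAD=dev@C [dev=C main=C work=B]
After op 8 (checkout): HEAD=work@B [dev=C main=C work=B]
After op 9 (merge): HEAD=work@D [dev=C main=C work=D]
After op 10 (merge): HEAD=work@E [dev=C main=C work=E]
After op 11 (commit): HEAD=work@F [dev=C main=C work=F]

Answer: A B C D E F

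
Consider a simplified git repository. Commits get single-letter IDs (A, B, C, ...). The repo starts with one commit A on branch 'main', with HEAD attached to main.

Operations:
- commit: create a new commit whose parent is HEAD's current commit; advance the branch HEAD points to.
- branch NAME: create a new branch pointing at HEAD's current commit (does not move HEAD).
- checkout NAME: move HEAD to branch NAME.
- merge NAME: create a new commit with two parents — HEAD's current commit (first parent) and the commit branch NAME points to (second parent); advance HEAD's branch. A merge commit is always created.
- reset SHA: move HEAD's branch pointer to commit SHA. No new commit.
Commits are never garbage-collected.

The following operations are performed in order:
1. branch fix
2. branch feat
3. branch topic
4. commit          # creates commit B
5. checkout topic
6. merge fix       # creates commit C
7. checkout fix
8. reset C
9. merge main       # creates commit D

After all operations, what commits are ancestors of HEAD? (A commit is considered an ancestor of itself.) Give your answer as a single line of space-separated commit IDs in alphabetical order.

After op 1 (branch): HEAD=main@A [fix=A main=A]
After op 2 (branch): HEAD=main@A [feat=A fix=A main=A]
After op 3 (branch): HEAD=main@A [feat=A fix=A main=A topic=A]
After op 4 (commit): HEAD=main@B [feat=A fix=A main=B topic=A]
After op 5 (checkout): HEAD=topic@A [feat=A fix=A main=B topic=A]
After op 6 (merge): HEAD=topic@C [feat=A fix=A main=B topic=C]
After op 7 (checkout): HEAD=fix@A [feat=A fix=A main=B topic=C]
After op 8 (reset): HEAD=fix@C [feat=A fix=C main=B topic=C]
After op 9 (merge): HEAD=fix@D [feat=A fix=D main=B topic=C]

Answer: A B C D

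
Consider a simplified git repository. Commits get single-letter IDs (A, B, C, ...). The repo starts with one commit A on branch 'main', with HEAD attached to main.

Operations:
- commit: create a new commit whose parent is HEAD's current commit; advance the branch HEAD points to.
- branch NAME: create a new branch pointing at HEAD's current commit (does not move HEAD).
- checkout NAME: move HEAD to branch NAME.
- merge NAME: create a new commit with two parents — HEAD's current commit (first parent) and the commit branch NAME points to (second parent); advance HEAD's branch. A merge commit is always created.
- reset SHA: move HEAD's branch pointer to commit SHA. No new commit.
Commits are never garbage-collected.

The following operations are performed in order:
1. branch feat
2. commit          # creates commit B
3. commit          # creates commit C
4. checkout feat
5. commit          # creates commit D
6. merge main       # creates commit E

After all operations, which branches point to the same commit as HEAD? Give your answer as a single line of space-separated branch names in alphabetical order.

Answer: feat

Derivation:
After op 1 (branch): HEAD=main@A [feat=A main=A]
After op 2 (commit): HEAD=main@B [feat=A main=B]
After op 3 (commit): HEAD=main@C [feat=A main=C]
After op 4 (checkout): HEAD=feat@A [feat=A main=C]
After op 5 (commit): HEAD=feat@D [feat=D main=C]
After op 6 (merge): HEAD=feat@E [feat=E main=C]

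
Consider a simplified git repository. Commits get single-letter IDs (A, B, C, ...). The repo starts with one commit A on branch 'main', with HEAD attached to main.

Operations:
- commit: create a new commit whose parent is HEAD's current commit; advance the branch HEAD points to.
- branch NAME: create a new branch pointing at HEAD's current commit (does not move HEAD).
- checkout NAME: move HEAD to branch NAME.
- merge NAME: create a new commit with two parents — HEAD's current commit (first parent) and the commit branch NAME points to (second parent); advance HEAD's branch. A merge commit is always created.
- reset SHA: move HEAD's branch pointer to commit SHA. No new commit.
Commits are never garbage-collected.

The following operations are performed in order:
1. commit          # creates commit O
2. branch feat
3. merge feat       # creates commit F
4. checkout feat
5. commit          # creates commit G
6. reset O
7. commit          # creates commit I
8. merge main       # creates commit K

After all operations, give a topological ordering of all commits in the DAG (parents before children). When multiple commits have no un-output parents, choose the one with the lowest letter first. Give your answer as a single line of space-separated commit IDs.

After op 1 (commit): HEAD=main@O [main=O]
After op 2 (branch): HEAD=main@O [feat=O main=O]
After op 3 (merge): HEAD=main@F [feat=O main=F]
After op 4 (checkout): HEAD=feat@O [feat=O main=F]
After op 5 (commit): HEAD=feat@G [feat=G main=F]
After op 6 (reset): HEAD=feat@O [feat=O main=F]
After op 7 (commit): HEAD=feat@I [feat=I main=F]
After op 8 (merge): HEAD=feat@K [feat=K main=F]
commit A: parents=[]
commit F: parents=['O', 'O']
commit G: parents=['O']
commit I: parents=['O']
commit K: parents=['I', 'F']
commit O: parents=['A']

Answer: A O F G I K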